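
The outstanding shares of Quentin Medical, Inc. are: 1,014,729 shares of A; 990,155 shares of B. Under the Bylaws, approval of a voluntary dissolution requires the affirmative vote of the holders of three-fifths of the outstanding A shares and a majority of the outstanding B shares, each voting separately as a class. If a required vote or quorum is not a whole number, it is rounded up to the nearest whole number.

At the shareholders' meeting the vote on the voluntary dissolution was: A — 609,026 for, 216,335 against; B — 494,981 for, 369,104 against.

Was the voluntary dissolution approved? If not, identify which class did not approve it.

Not approved — the B shares did not give the required vote.

A: 3/5 of 1014729 = 608837.40, rounded up to 608838; 608,838 required, 609,026 in favor — approved.
B: a majority of 990155 is 495078; 495,078 required, 494,981 in favor — not approved.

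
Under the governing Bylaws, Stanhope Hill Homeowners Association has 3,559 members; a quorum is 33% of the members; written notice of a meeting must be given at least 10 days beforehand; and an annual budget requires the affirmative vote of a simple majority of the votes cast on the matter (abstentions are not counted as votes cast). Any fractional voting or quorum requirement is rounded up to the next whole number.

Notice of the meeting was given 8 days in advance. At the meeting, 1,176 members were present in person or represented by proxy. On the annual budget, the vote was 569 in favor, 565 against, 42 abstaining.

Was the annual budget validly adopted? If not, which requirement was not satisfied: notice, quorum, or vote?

Notice: 8 days given; 10 required. Not satisfied.
Quorum: 33% of 3,559 = 1,174.47, rounded up to 1,175; 1,176 present. Satisfied.
Vote: requires a majority of the votes cast (1,176 − 42 abstaining = 1,134); a majority of 1134 is 568, so 568 needed; 569 in favor. Satisfied.

Invalid — notice requirement not satisfied.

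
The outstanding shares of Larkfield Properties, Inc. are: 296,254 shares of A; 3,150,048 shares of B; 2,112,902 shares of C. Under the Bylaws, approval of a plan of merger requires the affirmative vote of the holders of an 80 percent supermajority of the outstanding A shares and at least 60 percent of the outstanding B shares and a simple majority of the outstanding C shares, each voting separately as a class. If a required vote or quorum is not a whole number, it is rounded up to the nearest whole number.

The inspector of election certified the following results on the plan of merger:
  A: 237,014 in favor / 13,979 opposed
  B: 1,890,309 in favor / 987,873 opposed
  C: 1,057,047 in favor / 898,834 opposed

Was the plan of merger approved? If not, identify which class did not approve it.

A: 4/5 of 296254 = 237003.20, rounded up to 237004; 237,004 required, 237,014 in favor — approved.
B: 3/5 of 3150048 = 1890028.80, rounded up to 1890029; 1,890,029 required, 1,890,309 in favor — approved.
C: a majority of 2112902 is 1056452; 1,056,452 required, 1,057,047 in favor — approved.

Approved — every class gave the required vote.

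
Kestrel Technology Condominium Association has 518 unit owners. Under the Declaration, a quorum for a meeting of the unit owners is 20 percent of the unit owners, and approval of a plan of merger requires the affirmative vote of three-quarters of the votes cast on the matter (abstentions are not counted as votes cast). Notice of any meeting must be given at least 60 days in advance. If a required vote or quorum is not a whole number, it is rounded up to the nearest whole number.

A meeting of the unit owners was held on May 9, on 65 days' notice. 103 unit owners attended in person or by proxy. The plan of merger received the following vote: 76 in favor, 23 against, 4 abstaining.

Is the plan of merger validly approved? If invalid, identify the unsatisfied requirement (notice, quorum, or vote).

Notice: 65 days given; 60 required. Satisfied.
Quorum: 20% of 518 = 103.60, rounded up to 104; 103 present. Not satisfied.
Vote: requires three-fourths of the votes cast (103 − 4 abstaining = 99); 3/4 of 99 = 74.25, rounded up to 75, so 75 needed; 76 in favor. Satisfied.

Invalid — quorum requirement not satisfied.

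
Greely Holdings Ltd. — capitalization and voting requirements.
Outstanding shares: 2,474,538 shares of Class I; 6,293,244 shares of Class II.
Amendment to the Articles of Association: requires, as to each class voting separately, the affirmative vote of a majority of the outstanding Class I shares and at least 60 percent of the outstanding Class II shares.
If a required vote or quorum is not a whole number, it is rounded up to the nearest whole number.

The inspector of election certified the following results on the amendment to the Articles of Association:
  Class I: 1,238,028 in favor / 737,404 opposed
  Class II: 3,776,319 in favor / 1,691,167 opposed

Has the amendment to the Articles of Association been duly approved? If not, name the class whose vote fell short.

Class I: a majority of 2474538 is 1237270; 1,237,270 required, 1,238,028 in favor — approved.
Class II: 3/5 of 6293244 = 3775946.40, rounded up to 3775947; 3,775,947 required, 3,776,319 in favor — approved.

Approved — every class gave the required vote.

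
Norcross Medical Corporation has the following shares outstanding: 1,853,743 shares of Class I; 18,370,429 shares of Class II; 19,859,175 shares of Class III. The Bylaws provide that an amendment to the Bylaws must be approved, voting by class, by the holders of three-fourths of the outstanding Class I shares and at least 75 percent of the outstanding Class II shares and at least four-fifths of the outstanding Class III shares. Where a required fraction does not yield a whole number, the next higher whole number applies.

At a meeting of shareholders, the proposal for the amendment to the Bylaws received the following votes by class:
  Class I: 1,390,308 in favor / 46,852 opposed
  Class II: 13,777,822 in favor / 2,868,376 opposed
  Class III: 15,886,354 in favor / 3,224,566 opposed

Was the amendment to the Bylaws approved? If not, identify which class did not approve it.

Class I: 3/4 of 1853743 = 1390307.25, rounded up to 1390308; 1,390,308 required, 1,390,308 in favor — approved.
Class II: 3/4 of 18370429 = 13777821.75, rounded up to 13777822; 13,777,822 required, 13,777,822 in favor — approved.
Class III: 4/5 of 19859175 = 15887340; 15,887,340 required, 15,886,354 in favor — not approved.

Not approved — the Class III shares did not give the required vote.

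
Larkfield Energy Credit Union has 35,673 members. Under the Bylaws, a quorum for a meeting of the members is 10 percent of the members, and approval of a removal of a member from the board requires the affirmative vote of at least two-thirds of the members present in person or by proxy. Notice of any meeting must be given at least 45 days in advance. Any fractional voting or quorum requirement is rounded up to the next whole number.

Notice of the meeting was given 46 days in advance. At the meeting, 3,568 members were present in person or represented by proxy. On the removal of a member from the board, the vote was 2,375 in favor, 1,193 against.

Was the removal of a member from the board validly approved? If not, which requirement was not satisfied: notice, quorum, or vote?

Invalid — vote requirement not satisfied.

Notice: 46 days given; 45 required. Satisfied.
Quorum: 10% of 35,673 = 3,567.30, rounded up to 3,568; 3,568 present. Satisfied.
Vote: requires two-thirds of those present (3,568); 2/3 of 3568 = 2378.67, rounded up to 2379, so 2,379 needed; 2,375 in favor. Not satisfied.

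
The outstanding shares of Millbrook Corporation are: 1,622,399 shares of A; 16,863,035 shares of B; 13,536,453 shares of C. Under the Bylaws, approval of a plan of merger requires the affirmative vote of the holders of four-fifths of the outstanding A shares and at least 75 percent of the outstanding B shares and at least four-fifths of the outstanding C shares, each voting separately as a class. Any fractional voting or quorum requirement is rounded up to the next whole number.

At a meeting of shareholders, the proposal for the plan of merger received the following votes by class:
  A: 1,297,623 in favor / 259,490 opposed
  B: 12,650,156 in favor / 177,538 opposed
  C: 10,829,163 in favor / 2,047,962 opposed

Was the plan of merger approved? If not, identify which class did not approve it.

Not approved — the A shares did not give the required vote.

A: 4/5 of 1622399 = 1297919.20, rounded up to 1297920; 1,297,920 required, 1,297,623 in favor — not approved.
B: 3/4 of 16863035 = 12647276.25, rounded up to 12647277; 12,647,277 required, 12,650,156 in favor — approved.
C: 4/5 of 13536453 = 10829162.40, rounded up to 10829163; 10,829,163 required, 10,829,163 in favor — approved.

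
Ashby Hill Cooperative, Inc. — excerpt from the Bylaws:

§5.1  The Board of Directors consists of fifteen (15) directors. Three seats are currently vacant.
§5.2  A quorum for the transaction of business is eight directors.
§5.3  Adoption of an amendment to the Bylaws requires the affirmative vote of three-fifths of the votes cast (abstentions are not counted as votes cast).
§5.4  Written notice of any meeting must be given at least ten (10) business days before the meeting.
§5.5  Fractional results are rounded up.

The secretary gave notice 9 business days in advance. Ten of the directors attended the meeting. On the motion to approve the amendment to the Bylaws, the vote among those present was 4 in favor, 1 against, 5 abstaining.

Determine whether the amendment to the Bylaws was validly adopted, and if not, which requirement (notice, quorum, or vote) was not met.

Invalid — notice requirement not satisfied.

Notice: 9 business days given; 10 required (9 < 10). Not satisfied.
Quorum: 10 present; quorum is 8. Satisfied.
Vote: the amendment to the Bylaws requires three-fifths of the votes cast (10 present − 5 abstaining = 5). 3/5 of 5 = 3, so 3 affirmative votes are needed; 4 voted in favor. Satisfied.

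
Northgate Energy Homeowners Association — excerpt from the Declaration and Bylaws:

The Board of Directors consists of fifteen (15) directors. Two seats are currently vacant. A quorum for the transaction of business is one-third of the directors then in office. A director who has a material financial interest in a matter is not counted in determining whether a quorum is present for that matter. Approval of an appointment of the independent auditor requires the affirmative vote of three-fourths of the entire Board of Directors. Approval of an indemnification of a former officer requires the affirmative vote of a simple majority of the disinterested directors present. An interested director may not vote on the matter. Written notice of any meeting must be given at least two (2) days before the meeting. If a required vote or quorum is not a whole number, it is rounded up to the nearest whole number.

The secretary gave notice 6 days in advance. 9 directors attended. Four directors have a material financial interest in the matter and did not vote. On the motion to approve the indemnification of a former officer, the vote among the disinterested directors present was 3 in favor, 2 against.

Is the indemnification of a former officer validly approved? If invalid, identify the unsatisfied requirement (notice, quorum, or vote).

Notice: 6 days given; 2 required (6 ≥ 2). Satisfied.
Quorum: 9 present, but the 4 interested directors do not count, leaving 5. Quorum is 5. Satisfied.
Vote: the indemnification of a former officer requires a majority of the disinterested directors present (9 − 4 = 5). A majority of 5 is 3, so 3 affirmative votes are needed; 3 voted in favor. Satisfied.

Valid — all requirements satisfied.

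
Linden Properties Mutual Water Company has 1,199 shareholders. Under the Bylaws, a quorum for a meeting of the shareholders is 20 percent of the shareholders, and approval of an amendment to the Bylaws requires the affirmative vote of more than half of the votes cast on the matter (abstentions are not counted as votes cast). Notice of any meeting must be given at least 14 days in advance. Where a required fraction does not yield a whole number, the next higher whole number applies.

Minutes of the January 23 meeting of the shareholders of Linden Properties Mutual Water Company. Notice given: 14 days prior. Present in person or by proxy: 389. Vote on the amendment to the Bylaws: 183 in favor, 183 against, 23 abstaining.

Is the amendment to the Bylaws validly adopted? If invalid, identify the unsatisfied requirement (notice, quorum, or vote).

Invalid — vote requirement not satisfied.

Notice: 14 days given; 14 required. Satisfied.
Quorum: 20% of 1,199 = 239.80, rounded up to 240; 389 present. Satisfied.
Vote: requires a majority of the votes cast (389 − 23 abstaining = 366); a majority of 366 is 184, so 184 needed; 183 in favor. Not satisfied.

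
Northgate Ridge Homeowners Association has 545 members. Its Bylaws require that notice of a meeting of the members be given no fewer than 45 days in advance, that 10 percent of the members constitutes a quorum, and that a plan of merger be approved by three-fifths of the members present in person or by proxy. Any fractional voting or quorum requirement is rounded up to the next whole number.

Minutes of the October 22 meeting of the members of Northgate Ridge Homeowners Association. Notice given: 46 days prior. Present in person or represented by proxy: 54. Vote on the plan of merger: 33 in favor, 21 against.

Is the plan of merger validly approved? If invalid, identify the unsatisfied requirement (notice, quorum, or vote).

Notice: 46 days given; 45 required. Satisfied.
Quorum: 10% of 545 = 54.50, rounded up to 55; 54 present. Not satisfied.
Vote: requires three-fifths of those present (54); 3/5 of 54 = 32.40, rounded up to 33, so 33 needed; 33 in favor. Satisfied.

Invalid — quorum requirement not satisfied.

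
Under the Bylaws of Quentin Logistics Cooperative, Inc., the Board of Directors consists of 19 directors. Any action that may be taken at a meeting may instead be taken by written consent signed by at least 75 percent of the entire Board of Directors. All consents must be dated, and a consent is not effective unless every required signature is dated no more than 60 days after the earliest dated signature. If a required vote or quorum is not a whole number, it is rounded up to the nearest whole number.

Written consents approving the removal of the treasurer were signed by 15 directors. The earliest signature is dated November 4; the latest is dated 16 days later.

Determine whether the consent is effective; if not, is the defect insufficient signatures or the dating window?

Effective — both the signature and dating-window requirements are satisfied.

Signatures required: at least 75 percent of 19 — 3/4 of 19 = 14.25, rounded up to 15, so 15 needed; 15 signed. Sufficient.
Dating window: the latest signature is 16 days after the earliest; the limit is 60 days. Within the window.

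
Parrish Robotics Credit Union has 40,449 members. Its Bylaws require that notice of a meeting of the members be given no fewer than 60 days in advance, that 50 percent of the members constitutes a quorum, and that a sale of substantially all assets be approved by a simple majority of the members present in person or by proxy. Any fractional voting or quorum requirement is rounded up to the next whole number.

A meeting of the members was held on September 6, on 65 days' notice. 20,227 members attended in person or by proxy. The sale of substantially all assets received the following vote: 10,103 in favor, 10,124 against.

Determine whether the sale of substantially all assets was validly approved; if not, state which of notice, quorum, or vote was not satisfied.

Invalid — vote requirement not satisfied.

Notice: 65 days given; 60 required. Satisfied.
Quorum: 50% of 40,449 = 20,224.50, rounded up to 20,225; 20,227 present. Satisfied.
Vote: requires a majority of those present (20,227); a majority of 20227 is 10114, so 10,114 needed; 10,103 in favor. Not satisfied.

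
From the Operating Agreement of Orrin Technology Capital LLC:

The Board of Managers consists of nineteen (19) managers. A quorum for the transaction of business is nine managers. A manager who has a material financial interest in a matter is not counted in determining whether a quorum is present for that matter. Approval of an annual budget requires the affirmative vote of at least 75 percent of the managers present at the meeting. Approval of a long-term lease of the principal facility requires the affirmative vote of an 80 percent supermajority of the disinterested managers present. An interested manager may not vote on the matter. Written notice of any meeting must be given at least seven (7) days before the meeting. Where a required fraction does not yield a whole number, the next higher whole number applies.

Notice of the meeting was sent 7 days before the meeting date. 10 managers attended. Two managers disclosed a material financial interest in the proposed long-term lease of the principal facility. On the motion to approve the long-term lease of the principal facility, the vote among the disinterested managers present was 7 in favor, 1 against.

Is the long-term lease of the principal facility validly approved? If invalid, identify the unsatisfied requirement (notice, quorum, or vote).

Notice: 7 days given; 7 required (7 ≥ 7). Satisfied.
Quorum: 10 present, but the 2 interested managers do not count, leaving 8. Quorum is 9. Not satisfied.
Vote: the long-term lease of the principal facility requires four-fifths of the disinterested managers present (10 − 2 = 8). 4/5 of 8 = 6.40, rounded up to 7, so 7 affirmative votes are needed; 7 voted in favor. Satisfied. (Moot — without a quorum no business can be validly transacted.)

Invalid — quorum requirement not satisfied.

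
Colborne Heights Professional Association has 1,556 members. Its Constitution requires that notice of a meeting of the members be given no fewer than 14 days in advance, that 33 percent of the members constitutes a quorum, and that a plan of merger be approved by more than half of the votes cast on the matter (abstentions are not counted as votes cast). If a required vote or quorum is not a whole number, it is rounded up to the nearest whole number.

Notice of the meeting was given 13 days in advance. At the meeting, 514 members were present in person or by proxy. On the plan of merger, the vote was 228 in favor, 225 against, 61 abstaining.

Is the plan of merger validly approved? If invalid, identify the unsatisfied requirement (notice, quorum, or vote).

Invalid — notice requirement not satisfied.

Notice: 13 days given; 14 required. Not satisfied.
Quorum: 33% of 1,556 = 513.48, rounded up to 514; 514 present. Satisfied.
Vote: requires a majority of the votes cast (514 − 61 abstaining = 453); a majority of 453 is 227, so 227 needed; 228 in favor. Satisfied.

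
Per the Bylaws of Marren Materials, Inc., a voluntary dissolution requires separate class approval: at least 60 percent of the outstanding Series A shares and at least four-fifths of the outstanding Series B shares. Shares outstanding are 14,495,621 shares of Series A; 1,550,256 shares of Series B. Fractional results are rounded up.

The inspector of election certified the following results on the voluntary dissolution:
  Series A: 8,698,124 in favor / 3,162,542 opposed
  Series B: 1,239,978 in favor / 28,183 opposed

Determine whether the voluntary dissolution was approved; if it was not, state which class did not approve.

Not approved — the Series B shares did not give the required vote.

Series A: 3/5 of 14495621 = 8697372.60, rounded up to 8697373; 8,697,373 required, 8,698,124 in favor — approved.
Series B: 4/5 of 1550256 = 1240204.80, rounded up to 1240205; 1,240,205 required, 1,239,978 in favor — not approved.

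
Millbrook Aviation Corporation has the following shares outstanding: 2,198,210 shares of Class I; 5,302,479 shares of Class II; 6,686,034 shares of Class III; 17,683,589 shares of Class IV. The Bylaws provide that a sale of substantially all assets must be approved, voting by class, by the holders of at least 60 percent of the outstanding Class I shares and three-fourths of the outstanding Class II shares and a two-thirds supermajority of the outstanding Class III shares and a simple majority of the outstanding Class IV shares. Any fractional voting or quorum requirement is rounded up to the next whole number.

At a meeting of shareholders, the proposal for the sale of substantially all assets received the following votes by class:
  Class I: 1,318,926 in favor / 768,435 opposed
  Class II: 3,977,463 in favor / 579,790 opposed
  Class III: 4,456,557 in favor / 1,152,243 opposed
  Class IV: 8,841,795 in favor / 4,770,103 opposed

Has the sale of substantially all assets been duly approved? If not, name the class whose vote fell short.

Class I: 3/5 of 2198210 = 1318926; 1,318,926 required, 1,318,926 in favor — approved.
Class II: 3/4 of 5302479 = 3976859.25, rounded up to 3976860; 3,976,860 required, 3,977,463 in favor — approved.
Class III: 2/3 of 6686034 = 4457356; 4,457,356 required, 4,456,557 in favor — not approved.
Class IV: a majority of 17683589 is 8841795; 8,841,795 required, 8,841,795 in favor — approved.

Not approved — the Class III shares did not give the required vote.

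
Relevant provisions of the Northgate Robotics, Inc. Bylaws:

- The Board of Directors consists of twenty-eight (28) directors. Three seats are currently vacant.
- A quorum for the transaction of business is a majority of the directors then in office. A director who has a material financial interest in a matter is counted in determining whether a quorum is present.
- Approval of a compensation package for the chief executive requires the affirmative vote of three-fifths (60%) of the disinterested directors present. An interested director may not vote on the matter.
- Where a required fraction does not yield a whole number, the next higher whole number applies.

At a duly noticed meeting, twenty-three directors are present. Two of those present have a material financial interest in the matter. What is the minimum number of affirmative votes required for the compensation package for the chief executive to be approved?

The compensation package for the chief executive requires three-fifths of the disinterested directors present (23 − 2 = 21).
3/5 of 21 = 12.60, rounded up to 13.

13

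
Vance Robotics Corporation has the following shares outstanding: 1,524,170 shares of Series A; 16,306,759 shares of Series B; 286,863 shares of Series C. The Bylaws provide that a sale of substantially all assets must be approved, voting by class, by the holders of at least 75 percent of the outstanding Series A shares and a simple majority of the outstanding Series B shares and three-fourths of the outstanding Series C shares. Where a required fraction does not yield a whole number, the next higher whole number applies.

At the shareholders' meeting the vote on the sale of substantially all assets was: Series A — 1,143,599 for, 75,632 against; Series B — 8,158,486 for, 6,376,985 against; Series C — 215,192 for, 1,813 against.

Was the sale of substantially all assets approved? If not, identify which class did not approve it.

Approved — every class gave the required vote.

Series A: 3/4 of 1524170 = 1143127.50, rounded up to 1143128; 1,143,128 required, 1,143,599 in favor — approved.
Series B: a majority of 16306759 is 8153380; 8,153,380 required, 8,158,486 in favor — approved.
Series C: 3/4 of 286863 = 215147.25, rounded up to 215148; 215,148 required, 215,192 in favor — approved.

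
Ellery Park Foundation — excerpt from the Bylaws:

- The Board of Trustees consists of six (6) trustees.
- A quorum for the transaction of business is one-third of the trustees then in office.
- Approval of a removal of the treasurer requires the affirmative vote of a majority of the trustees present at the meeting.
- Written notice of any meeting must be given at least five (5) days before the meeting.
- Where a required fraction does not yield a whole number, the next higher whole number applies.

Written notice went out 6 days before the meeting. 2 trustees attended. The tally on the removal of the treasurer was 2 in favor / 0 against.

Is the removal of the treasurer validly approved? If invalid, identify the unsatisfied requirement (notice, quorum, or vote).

Valid — all requirements satisfied.

Notice: 6 days given; 5 required (6 ≥ 5). Satisfied.
Quorum: 2 present; quorum is 2. Satisfied.
Vote: the removal of the treasurer requires a majority of the trustees present (2). A majority of 2 is 2, so 2 affirmative votes are needed; 2 voted in favor. Satisfied.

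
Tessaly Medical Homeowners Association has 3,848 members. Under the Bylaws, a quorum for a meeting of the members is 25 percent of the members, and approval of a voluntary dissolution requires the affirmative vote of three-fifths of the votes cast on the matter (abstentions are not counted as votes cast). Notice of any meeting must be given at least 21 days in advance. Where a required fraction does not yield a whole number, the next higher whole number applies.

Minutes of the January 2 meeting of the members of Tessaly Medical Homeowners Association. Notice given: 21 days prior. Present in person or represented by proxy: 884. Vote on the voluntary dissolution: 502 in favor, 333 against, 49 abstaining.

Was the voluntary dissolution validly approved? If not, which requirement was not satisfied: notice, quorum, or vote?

Invalid — quorum requirement not satisfied.

Notice: 21 days given; 21 required. Satisfied.
Quorum: 25% of 3,848 = 962; 884 present. Not satisfied.
Vote: requires three-fifths of the votes cast (884 − 49 abstaining = 835); 3/5 of 835 = 501, so 501 needed; 502 in favor. Satisfied.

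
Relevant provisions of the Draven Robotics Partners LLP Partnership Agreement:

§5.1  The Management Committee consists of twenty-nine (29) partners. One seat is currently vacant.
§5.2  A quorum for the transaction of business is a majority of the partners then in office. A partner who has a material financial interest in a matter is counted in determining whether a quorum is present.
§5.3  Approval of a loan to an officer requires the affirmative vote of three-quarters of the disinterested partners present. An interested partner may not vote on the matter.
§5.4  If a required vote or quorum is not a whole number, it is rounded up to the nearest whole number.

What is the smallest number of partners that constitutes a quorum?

A majority of 28 is 15.

15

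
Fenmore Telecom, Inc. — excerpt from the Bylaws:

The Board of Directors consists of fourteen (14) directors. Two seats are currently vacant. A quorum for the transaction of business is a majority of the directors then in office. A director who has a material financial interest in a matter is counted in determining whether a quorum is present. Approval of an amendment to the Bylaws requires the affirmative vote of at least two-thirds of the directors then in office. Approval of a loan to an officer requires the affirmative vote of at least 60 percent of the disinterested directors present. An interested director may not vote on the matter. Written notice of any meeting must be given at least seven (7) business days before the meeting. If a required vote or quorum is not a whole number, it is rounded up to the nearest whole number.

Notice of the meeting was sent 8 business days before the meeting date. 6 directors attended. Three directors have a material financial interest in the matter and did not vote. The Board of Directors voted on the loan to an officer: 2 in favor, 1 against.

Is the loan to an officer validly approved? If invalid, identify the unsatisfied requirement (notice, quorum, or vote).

Notice: 8 business days given; 7 required (8 ≥ 7). Satisfied.
Quorum: 6 present (interested directors count toward quorum); quorum is 7. Not satisfied.
Vote: the loan to an officer requires three-fifths of the disinterested directors present (6 − 3 = 3). 3/5 of 3 = 1.80, rounded up to 2, so 2 affirmative votes are needed; 2 voted in favor. Satisfied. (Moot — without a quorum no business can be validly transacted.)

Invalid — quorum requirement not satisfied.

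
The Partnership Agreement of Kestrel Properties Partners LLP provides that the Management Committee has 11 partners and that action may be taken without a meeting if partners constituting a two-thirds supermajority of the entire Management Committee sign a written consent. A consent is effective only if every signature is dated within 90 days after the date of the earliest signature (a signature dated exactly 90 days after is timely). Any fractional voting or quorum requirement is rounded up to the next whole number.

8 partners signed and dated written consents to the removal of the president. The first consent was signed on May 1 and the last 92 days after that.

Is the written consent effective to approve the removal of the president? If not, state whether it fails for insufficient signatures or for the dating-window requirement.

Signatures required: a two-thirds supermajority of 11 — 2/3 of 11 = 7.33, rounded up to 8, so 8 needed; 8 signed. Sufficient.
Dating window: the latest signature is 92 days after the earliest; the limit is 90 days. Outside the window.

Not effective — dating-window requirement not satisfied.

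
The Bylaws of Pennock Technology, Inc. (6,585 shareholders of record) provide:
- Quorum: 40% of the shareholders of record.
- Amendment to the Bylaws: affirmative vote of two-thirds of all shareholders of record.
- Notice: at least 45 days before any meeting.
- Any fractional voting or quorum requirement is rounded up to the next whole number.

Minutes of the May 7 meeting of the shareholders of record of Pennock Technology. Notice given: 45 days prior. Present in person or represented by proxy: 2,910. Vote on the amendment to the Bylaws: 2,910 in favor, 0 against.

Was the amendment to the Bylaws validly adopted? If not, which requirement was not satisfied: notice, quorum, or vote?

Invalid — vote requirement not satisfied.

Notice: 45 days given; 45 required. Satisfied.
Quorum: 40% of 6,585 = 2,634; 2,910 present. Satisfied.
Vote: requires two-thirds of all shareholders of record (6,585); 2/3 of 6585 = 4390, so 4,390 needed; 2,910 in favor. Not satisfied.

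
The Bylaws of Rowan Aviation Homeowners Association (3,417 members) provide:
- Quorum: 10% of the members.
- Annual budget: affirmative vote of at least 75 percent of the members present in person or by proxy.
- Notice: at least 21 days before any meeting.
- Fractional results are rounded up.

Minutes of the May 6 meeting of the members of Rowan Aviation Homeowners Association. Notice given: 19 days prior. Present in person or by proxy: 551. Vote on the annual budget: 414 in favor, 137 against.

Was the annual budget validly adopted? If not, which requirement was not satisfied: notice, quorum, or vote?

Notice: 19 days given; 21 required. Not satisfied.
Quorum: 10% of 3,417 = 341.70, rounded up to 342; 551 present. Satisfied.
Vote: requires three-fourths of those present (551); 3/4 of 551 = 413.25, rounded up to 414, so 414 needed; 414 in favor. Satisfied.

Invalid — notice requirement not satisfied.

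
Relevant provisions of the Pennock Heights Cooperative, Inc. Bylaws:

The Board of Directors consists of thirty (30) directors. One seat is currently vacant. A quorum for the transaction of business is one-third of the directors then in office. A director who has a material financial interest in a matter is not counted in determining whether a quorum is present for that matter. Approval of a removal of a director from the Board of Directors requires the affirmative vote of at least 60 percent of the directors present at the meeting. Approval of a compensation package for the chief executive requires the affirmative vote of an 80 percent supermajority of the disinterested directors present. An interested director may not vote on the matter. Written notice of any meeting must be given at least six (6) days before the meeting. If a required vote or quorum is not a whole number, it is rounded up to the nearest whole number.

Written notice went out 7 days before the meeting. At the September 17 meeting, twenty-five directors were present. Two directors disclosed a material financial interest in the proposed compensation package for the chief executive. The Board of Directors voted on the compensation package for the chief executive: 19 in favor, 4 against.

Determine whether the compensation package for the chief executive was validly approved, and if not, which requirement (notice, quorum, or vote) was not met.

Valid — all requirements satisfied.

Notice: 7 days given; 6 required (7 ≥ 6). Satisfied.
Quorum: 25 present, but the 2 interested directors do not count, leaving 23. Quorum is 10. Satisfied.
Vote: the compensation package for the chief executive requires four-fifths of the disinterested directors present (25 − 2 = 23). 4/5 of 23 = 18.40, rounded up to 19, so 19 affirmative votes are needed; 19 voted in favor. Satisfied.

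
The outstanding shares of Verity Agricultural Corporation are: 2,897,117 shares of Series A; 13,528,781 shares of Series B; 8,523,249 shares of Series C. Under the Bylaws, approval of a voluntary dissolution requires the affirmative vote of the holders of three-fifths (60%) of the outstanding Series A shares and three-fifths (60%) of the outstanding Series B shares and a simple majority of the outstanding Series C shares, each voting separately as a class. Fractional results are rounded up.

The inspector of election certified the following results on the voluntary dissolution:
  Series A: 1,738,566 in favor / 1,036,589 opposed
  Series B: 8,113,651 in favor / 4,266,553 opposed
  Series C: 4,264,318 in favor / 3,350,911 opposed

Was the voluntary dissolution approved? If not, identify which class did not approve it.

Series A: 3/5 of 2897117 = 1738270.20, rounded up to 1738271; 1,738,271 required, 1,738,566 in favor — approved.
Series B: 3/5 of 13528781 = 8117268.60, rounded up to 8117269; 8,117,269 required, 8,113,651 in favor — not approved.
Series C: a majority of 8523249 is 4261625; 4,261,625 required, 4,264,318 in favor — approved.

Not approved — the Series B shares did not give the required vote.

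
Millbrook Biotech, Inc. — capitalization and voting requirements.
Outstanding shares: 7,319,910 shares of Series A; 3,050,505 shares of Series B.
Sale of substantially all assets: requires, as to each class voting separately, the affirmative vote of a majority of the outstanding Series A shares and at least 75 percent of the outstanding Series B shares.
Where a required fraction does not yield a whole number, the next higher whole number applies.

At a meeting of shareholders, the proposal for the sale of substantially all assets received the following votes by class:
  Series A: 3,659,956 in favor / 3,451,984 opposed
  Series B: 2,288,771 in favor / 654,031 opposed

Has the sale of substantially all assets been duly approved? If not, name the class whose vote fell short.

Approved — every class gave the required vote.

Series A: a majority of 7319910 is 3659956; 3,659,956 required, 3,659,956 in favor — approved.
Series B: 3/4 of 3050505 = 2287878.75, rounded up to 2287879; 2,287,879 required, 2,288,771 in favor — approved.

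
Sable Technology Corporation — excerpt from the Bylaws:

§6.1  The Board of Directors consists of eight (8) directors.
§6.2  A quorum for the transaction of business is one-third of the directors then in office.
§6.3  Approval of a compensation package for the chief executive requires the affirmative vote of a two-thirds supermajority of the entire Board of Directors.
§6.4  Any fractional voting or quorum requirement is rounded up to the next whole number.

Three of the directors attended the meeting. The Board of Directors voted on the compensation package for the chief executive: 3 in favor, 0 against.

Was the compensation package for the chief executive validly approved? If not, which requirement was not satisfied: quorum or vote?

Quorum: 3 present; quorum is 3. Satisfied.
Vote: the compensation package for the chief executive requires two-thirds of the entire Board of Directors (8). 2/3 of 8 = 5.33, rounded up to 6, so 6 affirmative votes are needed; 3 voted in favor. Not satisfied.

Invalid — vote requirement not satisfied.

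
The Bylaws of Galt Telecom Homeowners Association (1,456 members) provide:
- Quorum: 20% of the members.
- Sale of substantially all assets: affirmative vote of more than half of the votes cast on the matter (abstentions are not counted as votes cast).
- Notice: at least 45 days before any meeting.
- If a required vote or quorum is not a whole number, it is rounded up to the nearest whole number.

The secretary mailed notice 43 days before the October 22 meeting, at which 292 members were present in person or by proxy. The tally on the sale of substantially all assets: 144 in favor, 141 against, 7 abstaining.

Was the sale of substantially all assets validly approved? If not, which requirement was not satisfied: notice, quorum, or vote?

Invalid — notice requirement not satisfied.

Notice: 43 days given; 45 required. Not satisfied.
Quorum: 20% of 1,456 = 291.20, rounded up to 292; 292 present. Satisfied.
Vote: requires a majority of the votes cast (292 − 7 abstaining = 285); a majority of 285 is 143, so 143 needed; 144 in favor. Satisfied.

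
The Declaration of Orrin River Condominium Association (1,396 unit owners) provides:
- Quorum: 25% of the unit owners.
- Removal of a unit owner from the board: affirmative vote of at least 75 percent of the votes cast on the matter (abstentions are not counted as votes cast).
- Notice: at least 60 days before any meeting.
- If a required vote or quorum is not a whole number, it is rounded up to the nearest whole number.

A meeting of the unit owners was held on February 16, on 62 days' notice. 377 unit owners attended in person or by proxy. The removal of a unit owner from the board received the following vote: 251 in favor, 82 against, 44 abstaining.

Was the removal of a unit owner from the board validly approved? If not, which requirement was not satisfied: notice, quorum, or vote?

Notice: 62 days given; 60 required. Satisfied.
Quorum: 25% of 1,396 = 349; 377 present. Satisfied.
Vote: requires three-fourths of the votes cast (377 − 44 abstaining = 333); 3/4 of 333 = 249.75, rounded up to 250, so 250 needed; 251 in favor. Satisfied.

Valid — all requirements satisfied.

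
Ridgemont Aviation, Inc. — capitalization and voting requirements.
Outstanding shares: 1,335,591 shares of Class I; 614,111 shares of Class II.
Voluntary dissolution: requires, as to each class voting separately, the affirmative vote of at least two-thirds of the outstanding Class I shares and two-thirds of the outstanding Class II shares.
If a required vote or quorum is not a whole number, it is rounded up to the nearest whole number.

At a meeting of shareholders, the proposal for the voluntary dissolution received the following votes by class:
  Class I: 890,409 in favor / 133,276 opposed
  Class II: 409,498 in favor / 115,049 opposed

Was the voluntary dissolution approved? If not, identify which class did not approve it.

Approved — every class gave the required vote.

Class I: 2/3 of 1335591 = 890394; 890,394 required, 890,409 in favor — approved.
Class II: 2/3 of 614111 = 409407.33, rounded up to 409408; 409,408 required, 409,498 in favor — approved.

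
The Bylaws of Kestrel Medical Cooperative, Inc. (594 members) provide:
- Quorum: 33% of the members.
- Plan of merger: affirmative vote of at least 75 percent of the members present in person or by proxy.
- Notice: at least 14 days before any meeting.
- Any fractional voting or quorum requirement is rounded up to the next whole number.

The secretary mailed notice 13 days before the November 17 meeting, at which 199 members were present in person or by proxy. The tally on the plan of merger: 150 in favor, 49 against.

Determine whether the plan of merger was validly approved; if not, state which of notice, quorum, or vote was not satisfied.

Invalid — notice requirement not satisfied.

Notice: 13 days given; 14 required. Not satisfied.
Quorum: 33% of 594 = 196.02, rounded up to 197; 199 present. Satisfied.
Vote: requires three-fourths of those present (199); 3/4 of 199 = 149.25, rounded up to 150, so 150 needed; 150 in favor. Satisfied.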